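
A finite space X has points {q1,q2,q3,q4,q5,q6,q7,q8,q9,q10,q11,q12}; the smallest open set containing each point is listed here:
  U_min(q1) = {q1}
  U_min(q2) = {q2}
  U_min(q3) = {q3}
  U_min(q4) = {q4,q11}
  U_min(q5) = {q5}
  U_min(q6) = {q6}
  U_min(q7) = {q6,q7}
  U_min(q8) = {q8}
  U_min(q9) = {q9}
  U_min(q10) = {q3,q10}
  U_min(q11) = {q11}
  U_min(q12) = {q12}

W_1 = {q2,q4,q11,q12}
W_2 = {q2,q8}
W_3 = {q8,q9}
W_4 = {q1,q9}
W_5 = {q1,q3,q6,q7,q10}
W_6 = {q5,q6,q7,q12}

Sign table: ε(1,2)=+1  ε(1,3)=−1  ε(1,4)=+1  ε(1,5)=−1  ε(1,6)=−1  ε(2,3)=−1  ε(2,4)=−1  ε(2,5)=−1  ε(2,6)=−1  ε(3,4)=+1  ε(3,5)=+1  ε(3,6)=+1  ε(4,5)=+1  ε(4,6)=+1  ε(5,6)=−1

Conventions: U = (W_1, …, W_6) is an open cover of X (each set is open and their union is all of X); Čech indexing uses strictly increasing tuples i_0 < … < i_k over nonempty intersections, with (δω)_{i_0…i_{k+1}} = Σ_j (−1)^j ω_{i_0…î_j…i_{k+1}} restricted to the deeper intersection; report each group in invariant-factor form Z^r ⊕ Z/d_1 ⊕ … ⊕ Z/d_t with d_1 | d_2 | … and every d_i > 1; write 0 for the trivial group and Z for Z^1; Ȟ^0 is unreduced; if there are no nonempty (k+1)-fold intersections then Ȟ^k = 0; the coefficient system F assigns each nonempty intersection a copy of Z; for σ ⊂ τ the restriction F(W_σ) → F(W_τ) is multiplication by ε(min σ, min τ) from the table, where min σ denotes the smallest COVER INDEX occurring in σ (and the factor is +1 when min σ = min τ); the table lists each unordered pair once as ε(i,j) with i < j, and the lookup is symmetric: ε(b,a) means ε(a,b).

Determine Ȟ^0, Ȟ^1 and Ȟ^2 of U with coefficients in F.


cover nerve:
  W12={q2} W16={q12} W23={q8} W34={q9} W45={q1} W56={q6,q7}
C dims 6,6; δ0: rk 6, SNF 1^5·2
Ȟ^0: (6−6)−0=0 ⇒ 0
Ȟ^1: (6−0)−6=0 plus torsion [2] ⇒ Z/2
Ȟ^2: (0−0)−0=0 ⇒ 0

Ȟ^0 ≅ 0, Ȟ^1 ≅ Z/2, Ȟ^2 ≅ 0


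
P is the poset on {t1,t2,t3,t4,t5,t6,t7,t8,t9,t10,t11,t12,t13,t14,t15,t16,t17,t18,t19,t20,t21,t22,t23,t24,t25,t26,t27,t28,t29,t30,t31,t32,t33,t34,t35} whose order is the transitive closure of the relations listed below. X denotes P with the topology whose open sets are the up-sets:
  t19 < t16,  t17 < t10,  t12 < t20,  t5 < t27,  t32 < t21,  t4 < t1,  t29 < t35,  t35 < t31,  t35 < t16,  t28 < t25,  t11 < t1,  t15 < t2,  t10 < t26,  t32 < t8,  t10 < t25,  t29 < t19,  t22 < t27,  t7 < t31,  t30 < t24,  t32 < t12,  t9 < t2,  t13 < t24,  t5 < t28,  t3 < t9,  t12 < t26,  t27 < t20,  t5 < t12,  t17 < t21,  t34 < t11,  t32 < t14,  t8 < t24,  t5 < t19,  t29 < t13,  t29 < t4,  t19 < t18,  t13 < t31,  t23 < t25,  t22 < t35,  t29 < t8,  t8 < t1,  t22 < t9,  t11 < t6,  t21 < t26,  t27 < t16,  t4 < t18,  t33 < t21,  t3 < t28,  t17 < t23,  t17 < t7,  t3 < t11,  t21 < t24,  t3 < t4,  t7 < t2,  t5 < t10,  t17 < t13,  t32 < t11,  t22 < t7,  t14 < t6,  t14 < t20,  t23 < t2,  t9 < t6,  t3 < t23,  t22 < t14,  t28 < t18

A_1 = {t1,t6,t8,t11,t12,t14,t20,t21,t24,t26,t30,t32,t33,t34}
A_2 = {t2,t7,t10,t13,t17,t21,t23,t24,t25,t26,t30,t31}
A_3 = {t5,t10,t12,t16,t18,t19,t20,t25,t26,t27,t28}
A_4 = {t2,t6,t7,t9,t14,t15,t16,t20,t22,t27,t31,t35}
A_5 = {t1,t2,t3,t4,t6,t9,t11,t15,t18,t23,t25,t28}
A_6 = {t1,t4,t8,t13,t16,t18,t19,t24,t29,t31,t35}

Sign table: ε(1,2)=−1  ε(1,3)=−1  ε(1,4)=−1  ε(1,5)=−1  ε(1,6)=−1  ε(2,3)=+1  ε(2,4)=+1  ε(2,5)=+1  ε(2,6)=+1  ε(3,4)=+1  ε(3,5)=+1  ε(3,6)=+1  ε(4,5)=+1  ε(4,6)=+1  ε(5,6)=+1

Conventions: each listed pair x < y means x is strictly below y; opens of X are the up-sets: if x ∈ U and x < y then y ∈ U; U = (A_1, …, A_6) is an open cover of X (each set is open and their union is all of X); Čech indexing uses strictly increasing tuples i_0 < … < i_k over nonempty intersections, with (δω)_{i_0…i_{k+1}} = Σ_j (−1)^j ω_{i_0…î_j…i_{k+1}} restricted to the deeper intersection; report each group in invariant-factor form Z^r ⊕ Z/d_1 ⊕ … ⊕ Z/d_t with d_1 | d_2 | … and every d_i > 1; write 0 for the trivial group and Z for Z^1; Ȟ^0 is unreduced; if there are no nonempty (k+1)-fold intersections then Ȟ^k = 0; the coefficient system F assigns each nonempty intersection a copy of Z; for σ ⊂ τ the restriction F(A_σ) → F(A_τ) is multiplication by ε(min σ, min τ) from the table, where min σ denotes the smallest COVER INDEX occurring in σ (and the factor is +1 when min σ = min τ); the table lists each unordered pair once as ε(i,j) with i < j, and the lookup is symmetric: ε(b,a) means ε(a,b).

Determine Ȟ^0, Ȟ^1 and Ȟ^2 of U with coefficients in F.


intersection data:
  A12={t21,t24,t26,t30} A13={t12,t20,t26} A14={t6,t14,t20} A15={t1,t6,t11} A16={t1,t8,t24} A23={t10,t25,t26} A24={t2,t7,t31} A25={t2,t23,t25} A26={t13,t24,t31} A34={t16,t20,t27} A35={t18,t25,t28} A36={t16,t18,t19} A45={t2,t6,t9,t15} A46={t16,t31,t35} A56={t1,t4,t18}
  A123={t26} A126={t24} A134={t20} A145={t6} A156={t1} A235={t25} A245={t2} A246={t31} A346={t16} A356={t18}
C dims 6,15,10; δ0: rk 5, SNF 1^5; δ1: rk 10, SNF 1^9·2
Ȟ^0 = (6 − 5) − 0 = 1, so Ȟ^0 ≅ Z
Ȟ^1 = (15 − 10) − 5 = 0, so Ȟ^1 ≅ 0
Ȟ^2 = (10 − 0) − 10 = 0 plus torsion [2], so Ȟ^2 ≅ Z/2

Ȟ^0 = Z,  Ȟ^1 = 0,  Ȟ^2 = Z/2


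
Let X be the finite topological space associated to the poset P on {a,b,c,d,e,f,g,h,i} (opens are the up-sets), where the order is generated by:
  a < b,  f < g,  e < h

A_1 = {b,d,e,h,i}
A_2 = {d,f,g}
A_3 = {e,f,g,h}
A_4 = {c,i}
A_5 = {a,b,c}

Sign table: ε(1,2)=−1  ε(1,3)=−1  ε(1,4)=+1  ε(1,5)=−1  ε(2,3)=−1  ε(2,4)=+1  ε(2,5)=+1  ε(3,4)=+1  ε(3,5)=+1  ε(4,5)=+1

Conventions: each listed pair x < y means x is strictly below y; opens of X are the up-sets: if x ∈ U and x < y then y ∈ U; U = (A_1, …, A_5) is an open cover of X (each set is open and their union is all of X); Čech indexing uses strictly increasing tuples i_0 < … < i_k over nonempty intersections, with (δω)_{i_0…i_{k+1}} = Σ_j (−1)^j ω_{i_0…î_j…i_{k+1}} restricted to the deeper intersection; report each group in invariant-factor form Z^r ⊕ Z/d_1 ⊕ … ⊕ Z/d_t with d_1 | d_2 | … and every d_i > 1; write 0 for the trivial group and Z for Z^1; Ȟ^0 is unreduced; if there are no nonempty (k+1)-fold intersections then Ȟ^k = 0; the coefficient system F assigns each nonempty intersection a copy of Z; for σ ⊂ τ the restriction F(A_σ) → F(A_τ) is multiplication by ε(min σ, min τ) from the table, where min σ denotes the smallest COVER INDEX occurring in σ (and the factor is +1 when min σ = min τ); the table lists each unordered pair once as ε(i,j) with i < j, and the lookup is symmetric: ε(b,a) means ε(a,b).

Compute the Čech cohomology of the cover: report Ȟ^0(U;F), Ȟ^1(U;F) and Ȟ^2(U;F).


nonempty intersections:
  A12={d} A13={e,h} A14={i} A15={b} A23={f,g} A45={c}
C dims 5,6; δ0: rk 5, SNF 1^4·2
Ȟ^0: (5−5)−0=0 ⇒ 0
Ȟ^1: (6−0)−5=1 plus torsion [2] ⇒ Z ⊕ Z/2
Ȟ^2: (0−0)−0=0 ⇒ 0

Ȟ^0 ≅ 0,  Ȟ^1 ≅ Z ⊕ Z/2,  Ȟ^2 ≅ 0


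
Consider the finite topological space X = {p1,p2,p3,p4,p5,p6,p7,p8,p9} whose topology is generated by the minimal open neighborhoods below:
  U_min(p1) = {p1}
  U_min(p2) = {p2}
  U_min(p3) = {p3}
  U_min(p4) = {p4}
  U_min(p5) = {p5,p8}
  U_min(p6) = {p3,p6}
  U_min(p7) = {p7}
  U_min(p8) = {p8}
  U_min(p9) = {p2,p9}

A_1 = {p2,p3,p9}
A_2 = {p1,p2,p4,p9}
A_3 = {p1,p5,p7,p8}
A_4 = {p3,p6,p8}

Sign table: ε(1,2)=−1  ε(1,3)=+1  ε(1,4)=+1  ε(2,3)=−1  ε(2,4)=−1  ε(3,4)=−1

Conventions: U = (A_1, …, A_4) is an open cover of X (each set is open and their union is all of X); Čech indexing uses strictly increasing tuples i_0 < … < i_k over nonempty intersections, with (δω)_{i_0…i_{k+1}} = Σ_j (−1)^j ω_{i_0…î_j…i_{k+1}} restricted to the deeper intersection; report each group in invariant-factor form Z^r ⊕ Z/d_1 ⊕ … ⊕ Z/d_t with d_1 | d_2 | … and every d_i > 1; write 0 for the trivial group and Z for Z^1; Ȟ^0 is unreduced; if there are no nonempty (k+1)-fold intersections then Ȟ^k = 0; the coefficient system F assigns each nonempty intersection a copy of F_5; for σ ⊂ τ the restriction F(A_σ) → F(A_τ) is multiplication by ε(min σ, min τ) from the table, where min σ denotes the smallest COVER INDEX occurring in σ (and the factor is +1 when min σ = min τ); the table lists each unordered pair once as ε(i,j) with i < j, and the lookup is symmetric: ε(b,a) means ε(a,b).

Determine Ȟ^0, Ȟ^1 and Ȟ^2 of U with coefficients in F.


Ȟ^0(U;F) ≅ 0,  Ȟ^1(U;F) ≅ 0,  Ȟ^2(U;F) ≅ 0

nerve of the cover:
  A12={p2,p9} A14={p3} A23={p1} A34={p8}
C dims 4,4; δ0: rk_F5 4
Ȟ^0 = (4 − 4) − 0 = 0, so Ȟ^0 ≅ 0
Ȟ^1 = (4 − 0) − 4 = 0, so Ȟ^1 ≅ 0
Ȟ^2 = (0 − 0) − 0 = 0, so Ȟ^2 ≅ 0


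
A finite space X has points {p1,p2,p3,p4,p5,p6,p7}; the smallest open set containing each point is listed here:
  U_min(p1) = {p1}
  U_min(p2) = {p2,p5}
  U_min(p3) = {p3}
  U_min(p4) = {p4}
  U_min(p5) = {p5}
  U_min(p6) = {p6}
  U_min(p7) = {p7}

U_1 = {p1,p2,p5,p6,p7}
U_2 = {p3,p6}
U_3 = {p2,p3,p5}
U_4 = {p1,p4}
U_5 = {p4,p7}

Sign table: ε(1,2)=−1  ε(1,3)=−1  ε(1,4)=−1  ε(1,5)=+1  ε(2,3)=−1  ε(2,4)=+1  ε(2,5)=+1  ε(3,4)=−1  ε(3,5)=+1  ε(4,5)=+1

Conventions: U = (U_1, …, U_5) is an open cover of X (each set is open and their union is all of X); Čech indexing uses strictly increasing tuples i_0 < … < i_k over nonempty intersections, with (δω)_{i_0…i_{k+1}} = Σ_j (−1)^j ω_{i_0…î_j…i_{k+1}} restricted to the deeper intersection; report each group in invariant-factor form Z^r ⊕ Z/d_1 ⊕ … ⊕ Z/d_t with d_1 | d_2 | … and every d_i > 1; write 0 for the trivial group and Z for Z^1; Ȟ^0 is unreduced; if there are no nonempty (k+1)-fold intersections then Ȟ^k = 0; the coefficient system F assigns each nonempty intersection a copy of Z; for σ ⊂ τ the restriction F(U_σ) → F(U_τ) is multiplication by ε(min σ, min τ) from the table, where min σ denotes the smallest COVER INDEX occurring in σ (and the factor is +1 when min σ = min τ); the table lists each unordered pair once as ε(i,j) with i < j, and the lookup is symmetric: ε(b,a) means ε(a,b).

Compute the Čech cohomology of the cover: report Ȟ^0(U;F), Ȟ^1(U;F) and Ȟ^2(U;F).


cover nerve:
  U12={p6} U13={p2,p5} U14={p1} U15={p7} U23={p3} U45={p4}
C dims 5,6; δ0: rk 5, SNF 1^4·2
Ȟ^0: (5−5)−0=0 ⇒ 0
Ȟ^1: (6−0)−5=1 plus torsion [2] ⇒ Z ⊕ Z/2
Ȟ^2: (0−0)−0=0 ⇒ 0

Ȟ^0(U;F) ≅ 0, Ȟ^1(U;F) ≅ Z ⊕ Z/2, Ȟ^2(U;F) ≅ 0


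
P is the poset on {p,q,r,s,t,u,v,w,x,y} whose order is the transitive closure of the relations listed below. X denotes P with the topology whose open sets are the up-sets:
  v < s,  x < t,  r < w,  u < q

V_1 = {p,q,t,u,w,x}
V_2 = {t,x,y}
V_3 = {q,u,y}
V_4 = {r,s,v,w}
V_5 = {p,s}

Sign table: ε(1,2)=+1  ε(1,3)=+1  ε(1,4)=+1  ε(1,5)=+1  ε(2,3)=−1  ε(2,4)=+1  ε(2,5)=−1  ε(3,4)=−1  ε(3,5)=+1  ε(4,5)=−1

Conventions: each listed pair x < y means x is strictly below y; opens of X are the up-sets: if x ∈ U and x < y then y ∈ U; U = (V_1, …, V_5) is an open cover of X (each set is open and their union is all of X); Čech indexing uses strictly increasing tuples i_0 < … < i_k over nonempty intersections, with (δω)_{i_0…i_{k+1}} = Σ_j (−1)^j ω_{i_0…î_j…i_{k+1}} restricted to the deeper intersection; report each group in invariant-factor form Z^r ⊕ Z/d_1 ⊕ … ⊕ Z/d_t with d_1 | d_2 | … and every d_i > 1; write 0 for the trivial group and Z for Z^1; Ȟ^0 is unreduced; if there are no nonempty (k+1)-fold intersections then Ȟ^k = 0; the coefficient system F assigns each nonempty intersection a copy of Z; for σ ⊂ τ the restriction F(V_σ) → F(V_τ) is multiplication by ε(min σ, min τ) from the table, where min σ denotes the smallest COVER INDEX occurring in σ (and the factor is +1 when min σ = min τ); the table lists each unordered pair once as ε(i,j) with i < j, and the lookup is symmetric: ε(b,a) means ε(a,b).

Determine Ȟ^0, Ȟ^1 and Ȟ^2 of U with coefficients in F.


nonempty intersections:
  V12={t,x} V13={q,u} V14={w} V15={p} V23={y} V45={s}
C dims 5,6; δ0: rk 5, SNF 1^4·2
Ȟ^0: (5−5)−0=0 ⇒ 0
Ȟ^1: (6−0)−5=1 plus torsion [2] ⇒ Z ⊕ Z/2
Ȟ^2: (0−0)−0=0 ⇒ 0

Ȟ^0 = 0, Ȟ^1 = Z ⊕ Z/2, Ȟ^2 = 0


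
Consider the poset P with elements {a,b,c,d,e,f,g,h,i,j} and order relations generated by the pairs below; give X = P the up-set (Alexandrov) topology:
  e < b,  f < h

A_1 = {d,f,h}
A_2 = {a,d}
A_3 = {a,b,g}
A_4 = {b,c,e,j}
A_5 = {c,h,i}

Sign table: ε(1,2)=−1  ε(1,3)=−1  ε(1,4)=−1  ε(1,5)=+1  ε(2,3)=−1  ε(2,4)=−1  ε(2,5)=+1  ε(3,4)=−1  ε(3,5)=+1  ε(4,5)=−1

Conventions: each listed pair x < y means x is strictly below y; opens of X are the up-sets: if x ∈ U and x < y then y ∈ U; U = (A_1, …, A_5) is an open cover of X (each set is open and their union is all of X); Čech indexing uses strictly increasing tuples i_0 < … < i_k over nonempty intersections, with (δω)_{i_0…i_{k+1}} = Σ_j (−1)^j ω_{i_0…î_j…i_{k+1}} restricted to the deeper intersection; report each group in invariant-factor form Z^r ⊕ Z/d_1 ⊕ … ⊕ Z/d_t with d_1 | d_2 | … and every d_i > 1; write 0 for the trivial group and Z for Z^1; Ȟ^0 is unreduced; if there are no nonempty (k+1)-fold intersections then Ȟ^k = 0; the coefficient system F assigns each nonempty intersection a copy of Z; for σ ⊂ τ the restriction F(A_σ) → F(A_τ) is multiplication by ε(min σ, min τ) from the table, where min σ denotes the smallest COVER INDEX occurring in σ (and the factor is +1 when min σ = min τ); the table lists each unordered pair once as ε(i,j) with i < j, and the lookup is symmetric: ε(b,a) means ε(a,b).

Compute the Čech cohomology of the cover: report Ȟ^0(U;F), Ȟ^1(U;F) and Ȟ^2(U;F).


Ȟ^0(U;F) ≅ Z, Ȟ^1(U;F) ≅ Z, Ȟ^2(U;F) ≅ 0

nonempty overlaps:
  A12={d} A15={h} A23={a} A34={b} A45={c}
C dims 5,5; δ0: rk 4, SNF 1^4
degree 0: 5−4−0 = 1 → Ȟ^0 ≅ Z
degree 1: 5−0−4 = 1 → Ȟ^1 ≅ Z
degree 2: 0−0−0 = 0 → Ȟ^2 ≅ 0


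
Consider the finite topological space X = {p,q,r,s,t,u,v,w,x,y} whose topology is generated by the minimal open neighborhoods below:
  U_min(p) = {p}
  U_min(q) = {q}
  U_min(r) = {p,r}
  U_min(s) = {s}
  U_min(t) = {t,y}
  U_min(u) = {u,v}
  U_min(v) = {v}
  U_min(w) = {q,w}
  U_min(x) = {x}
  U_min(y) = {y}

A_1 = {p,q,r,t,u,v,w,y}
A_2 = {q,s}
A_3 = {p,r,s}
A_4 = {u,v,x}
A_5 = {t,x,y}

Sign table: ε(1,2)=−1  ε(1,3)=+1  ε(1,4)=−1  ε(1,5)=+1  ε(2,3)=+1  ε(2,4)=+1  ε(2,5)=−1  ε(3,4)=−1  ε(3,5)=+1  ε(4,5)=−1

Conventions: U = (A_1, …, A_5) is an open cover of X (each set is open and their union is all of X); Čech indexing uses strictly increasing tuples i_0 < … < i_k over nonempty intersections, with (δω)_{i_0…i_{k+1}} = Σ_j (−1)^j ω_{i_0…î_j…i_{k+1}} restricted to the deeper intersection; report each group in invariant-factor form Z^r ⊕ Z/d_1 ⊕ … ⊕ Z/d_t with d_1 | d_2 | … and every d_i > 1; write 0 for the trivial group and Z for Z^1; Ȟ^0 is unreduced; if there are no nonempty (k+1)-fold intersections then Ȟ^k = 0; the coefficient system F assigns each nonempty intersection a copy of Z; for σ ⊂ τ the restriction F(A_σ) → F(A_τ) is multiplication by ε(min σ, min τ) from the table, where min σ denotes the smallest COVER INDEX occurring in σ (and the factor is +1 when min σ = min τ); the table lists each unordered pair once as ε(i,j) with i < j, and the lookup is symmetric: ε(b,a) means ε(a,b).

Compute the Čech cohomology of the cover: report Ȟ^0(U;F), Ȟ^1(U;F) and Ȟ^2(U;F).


Ȟ^0(U;F) ≅ 0, Ȟ^1(U;F) ≅ Z ⊕ Z/2, Ȟ^2(U;F) ≅ 0

cover nerve:
  A12={q} A13={p,r} A14={u,v} A15={t,y} A23={s} A45={x}
C dims 5,6; δ0: rk 5, SNF 1^4·2
Ȟ^0: (5−5)−0=0 ⇒ 0
Ȟ^1: (6−0)−5=1 plus torsion [2] ⇒ Z ⊕ Z/2
Ȟ^2: (0−0)−0=0 ⇒ 0


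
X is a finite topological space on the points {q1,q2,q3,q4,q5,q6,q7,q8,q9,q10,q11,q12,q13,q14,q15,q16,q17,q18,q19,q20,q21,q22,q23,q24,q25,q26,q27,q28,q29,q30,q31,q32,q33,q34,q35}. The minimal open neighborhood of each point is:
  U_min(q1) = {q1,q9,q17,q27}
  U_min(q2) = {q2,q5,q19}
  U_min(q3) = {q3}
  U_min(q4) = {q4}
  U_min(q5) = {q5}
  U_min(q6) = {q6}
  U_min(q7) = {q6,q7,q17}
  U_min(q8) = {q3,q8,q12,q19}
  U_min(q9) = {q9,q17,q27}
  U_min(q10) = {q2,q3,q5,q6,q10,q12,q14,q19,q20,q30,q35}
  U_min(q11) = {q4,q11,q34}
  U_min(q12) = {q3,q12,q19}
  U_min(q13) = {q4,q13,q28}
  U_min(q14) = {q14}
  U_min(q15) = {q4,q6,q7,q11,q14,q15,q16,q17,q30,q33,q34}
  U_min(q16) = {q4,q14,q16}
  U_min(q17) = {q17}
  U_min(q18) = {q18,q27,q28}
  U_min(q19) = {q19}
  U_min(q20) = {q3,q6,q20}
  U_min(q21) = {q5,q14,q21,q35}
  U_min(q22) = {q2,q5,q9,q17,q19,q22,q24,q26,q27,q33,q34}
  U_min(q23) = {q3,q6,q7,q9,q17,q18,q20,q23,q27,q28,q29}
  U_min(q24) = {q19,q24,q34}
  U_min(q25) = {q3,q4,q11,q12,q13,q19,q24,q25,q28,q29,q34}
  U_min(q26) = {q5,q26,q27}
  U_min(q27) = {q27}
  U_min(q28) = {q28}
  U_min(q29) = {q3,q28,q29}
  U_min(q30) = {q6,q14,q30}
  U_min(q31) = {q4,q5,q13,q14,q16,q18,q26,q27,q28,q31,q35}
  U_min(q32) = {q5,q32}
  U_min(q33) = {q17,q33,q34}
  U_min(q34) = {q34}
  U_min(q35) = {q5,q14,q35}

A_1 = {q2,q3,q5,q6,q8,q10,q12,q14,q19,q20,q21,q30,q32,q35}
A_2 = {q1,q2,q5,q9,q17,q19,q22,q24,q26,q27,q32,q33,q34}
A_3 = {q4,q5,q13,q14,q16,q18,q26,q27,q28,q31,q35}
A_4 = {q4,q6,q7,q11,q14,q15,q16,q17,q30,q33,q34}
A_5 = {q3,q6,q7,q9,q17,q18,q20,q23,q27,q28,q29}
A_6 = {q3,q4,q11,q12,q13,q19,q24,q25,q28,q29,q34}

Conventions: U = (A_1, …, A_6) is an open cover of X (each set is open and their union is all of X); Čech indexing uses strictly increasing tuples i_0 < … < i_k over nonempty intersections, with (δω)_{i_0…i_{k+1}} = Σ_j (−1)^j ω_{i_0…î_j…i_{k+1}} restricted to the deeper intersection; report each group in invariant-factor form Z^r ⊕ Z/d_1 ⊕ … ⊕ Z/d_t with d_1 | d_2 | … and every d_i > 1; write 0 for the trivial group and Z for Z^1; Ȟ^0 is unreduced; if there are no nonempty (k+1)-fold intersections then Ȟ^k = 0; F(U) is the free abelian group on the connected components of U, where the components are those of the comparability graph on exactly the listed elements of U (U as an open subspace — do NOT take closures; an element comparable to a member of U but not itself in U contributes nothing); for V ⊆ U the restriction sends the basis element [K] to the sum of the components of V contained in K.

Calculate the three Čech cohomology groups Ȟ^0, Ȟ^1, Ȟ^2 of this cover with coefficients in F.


nerve simplices:
  A12={q2,q5,q19,q32} A13={q5,q14,q35} A14={q6,q14,q30} A15={q3,q6,q20} A16={q3,q12,q19} A23={q5,q26,q27} A24={q17,q33,q34} A25={q9,q17,q27} A26={q19,q24,q34} A34={q4,q14,q16} A35={q18,q27,q28} A36={q4,q13,q28} A45={q6,q7,q17} A46={q4,q11,q34} A56={q3,q28,q29}
  A123={q5} A126={q19} A134={q14} A145={q6} A156={q3} A235={q27} A245={q17} A246={q34} A346={q4} A356={q28}
components per intersection:
  A1: {q2,q3,q5,q6,q8,q10,q12,q14,q19,q20,q21,q30,q32,q35}
  A2: {q1,q2,q5,q9,q17,q19,q22,q24,q26,q27,q32,q33,q34}
  A3: {q4,q5,q13,q14,q16,q18,q26,q27,q28,q31,q35}
  A4: {q4,q6,q7,q11,q14,q15,q16,q17,q30,q33,q34}
  A5: {q3,q6,q7,q9,q17,q18,q20,q23,q27,q28,q29}
  A6: {q3,q4,q11,q12,q13,q19,q24,q25,q28,q29,q34}
  A12: {q2,q5,q19,q32}
  A13: {q5,q14,q35}
  A14: {q6,q14,q30}
  A15: {q3,q6,q20}
  A16: {q3,q12,q19}
  A23: {q5,q26,q27}
  A24: {q17,q33,q34}
  A25: {q9,q17,q27}
  A26: {q19,q24,q34}
  A34: {q4,q14,q16}
  A35: {q18,q27,q28}
  A36: {q4,q13,q28}
  A45: {q6,q7,q17}
  A46: {q4,q11,q34}
  A56: {q3,q28,q29}
  A123: {q5}
  A126: {q19}
  A134: {q14}
  A145: {q6}
  A156: {q3}
  A235: {q27}
  A245: {q17}
  A246: {q34}
  A346: {q4}
  A356: {q28}
C dims 6,15,10; δ0: rk 5, SNF 1^5; δ1: rk 10, SNF 1^9·2
degree 0: 6−5−0 = 1 → Ȟ^0 ≅ Z
degree 1: 15−10−5 = 0 → Ȟ^1 ≅ 0
degree 2: 10−0−10 = 0 plus torsion [2] → Ȟ^2 ≅ Z/2

Ȟ^0 ≅ Z, Ȟ^1 ≅ 0 and Ȟ^2 ≅ Z/2


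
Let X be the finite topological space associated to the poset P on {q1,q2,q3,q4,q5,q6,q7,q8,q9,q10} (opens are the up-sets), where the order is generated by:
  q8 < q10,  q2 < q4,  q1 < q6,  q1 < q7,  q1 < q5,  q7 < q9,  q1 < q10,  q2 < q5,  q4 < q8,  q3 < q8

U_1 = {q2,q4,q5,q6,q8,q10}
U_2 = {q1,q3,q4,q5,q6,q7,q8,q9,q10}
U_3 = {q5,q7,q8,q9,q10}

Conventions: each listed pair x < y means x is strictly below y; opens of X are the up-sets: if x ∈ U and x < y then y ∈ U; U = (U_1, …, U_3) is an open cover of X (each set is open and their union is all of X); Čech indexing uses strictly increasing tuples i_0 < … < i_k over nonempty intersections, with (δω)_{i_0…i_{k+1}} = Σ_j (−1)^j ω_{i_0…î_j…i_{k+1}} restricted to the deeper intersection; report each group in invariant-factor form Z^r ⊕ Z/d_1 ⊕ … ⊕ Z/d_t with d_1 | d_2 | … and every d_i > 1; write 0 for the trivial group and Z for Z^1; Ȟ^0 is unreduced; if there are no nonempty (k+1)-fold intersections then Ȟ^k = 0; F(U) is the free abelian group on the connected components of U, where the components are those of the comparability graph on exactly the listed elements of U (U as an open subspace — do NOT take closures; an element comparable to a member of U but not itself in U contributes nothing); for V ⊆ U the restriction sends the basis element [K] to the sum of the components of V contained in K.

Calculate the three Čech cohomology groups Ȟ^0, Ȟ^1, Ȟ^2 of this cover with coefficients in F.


Ȟ^0(U;F) ≅ Z, Ȟ^1(U;F) ≅ Z, Ȟ^2(U;F) ≅ 0

intersection data:
  U12={q4,q5,q6,q8,q10} U13={q5,q8,q10} U23={q5,q7,q8,q9,q10}
  U123={q5,q8,q10}
components per intersection:
  U1: {q2,q4,q5,q8,q10} {q6}
  U2: {q1,q3,q4,q5,q6,q7,q8,q9,q10}
  U3: {q5} {q7,q9} {q8,q10}
  U12: {q4,q8,q10} {q5} {q6}
  U13: {q5} {q8,q10}
  U23: {q5} {q7,q9} {q8,q10}
  U123: {q5} {q8,q10}
C dims 6,8,2; δ0: rk 5, SNF 1^5; δ1: rk 2, SNF 1^2
Ȟ^0 = (6 − 5) − 0 = 1, so Ȟ^0 ≅ Z
Ȟ^1 = (8 − 2) − 5 = 1, so Ȟ^1 ≅ Z
Ȟ^2 = (2 − 0) − 2 = 0, so Ȟ^2 ≅ 0


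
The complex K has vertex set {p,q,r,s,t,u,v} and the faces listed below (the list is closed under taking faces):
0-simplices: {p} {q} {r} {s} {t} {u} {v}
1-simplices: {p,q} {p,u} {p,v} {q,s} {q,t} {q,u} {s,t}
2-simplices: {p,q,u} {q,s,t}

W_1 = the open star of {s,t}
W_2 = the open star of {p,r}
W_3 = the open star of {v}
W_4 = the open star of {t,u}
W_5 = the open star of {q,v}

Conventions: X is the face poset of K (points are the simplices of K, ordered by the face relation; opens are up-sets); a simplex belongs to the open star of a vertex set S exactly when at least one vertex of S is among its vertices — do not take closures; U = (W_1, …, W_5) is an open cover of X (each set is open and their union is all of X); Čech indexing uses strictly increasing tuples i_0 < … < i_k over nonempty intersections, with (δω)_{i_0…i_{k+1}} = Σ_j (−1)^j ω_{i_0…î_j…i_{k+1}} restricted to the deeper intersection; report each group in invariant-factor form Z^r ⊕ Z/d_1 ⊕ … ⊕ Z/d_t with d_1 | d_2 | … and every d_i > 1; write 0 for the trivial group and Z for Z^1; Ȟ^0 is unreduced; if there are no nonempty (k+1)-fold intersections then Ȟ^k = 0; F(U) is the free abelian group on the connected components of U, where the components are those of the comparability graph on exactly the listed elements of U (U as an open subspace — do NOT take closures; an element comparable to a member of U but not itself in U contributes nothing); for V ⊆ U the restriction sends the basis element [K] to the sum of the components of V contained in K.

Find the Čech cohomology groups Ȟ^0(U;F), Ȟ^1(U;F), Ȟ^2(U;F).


Ȟ^0(U;F) ≅ Z^2, Ȟ^1(U;F) ≅ 0 and Ȟ^2(U;F) ≅ 0

nonempty overlaps:
  W1={{s},{t},{q,s},{q,t},{s,t},{q,s,t}} W2={{p},{r},{p,q},{p,u},{p,v},{p,q,u}} W3={{v},{p,v}} W4={{t},{u},{p,u},{q,t},{q,u},{s,t},{p,q,u},{q,s,t}} W5={{q},{v},{p,q},{p,v},{q,s},{q,t},{q,u},{p,q,u},{q,s,t}}
  W14={{t},{q,t},{s,t},{q,s,t}} W15={{q,s},{q,t},{q,s,t}} W23={{p,v}} W24={{p,u},{p,q,u}} W25={{p,q},{p,v},{p,q,u}} W35={{v},{p,v}} W45={{q,t},{q,u},{p,q,u},{q,s,t}}
  W145={{q,t},{q,s,t}} W235={{p,v}} W245={{p,q,u}}
components per intersection:
  W1: {{s},{t},{q,s},{q,t},{s,t},{q,s,t}}
  W2: {{p},{p,q},{p,u},{p,v},{p,q,u}} {{r}}
  W3: {{v},{p,v}}
  W4: {{t},{q,t},{s,t},{q,s,t}} {{u},{p,u},{q,u},{p,q,u}}
  W5: {{q},{p,q},{q,s},{q,t},{q,u},{p,q,u},{q,s,t}} {{v},{p,v}}
  W14: {{t},{q,t},{s,t},{q,s,t}}
  W15: {{q,s},{q,t},{q,s,t}}
  W23: {{p,v}}
  W24: {{p,u},{p,q,u}}
  W25: {{p,q},{p,q,u}} {{p,v}}
  W35: {{v},{p,v}}
  W45: {{q,t},{q,s,t}} {{q,u},{p,q,u}}
  W145: {{q,t},{q,s,t}}
  W235: {{p,v}}
  W245: {{p,q,u}}
C dims 8,9,3; δ0: rk 6, SNF 1^6; δ1: rk 3, SNF 1^3
degree 0: 8−6−0 = 2 → Ȟ^0 ≅ Z^2
degree 1: 9−3−6 = 0 → Ȟ^1 ≅ 0
degree 2: 3−0−3 = 0 → Ȟ^2 ≅ 0


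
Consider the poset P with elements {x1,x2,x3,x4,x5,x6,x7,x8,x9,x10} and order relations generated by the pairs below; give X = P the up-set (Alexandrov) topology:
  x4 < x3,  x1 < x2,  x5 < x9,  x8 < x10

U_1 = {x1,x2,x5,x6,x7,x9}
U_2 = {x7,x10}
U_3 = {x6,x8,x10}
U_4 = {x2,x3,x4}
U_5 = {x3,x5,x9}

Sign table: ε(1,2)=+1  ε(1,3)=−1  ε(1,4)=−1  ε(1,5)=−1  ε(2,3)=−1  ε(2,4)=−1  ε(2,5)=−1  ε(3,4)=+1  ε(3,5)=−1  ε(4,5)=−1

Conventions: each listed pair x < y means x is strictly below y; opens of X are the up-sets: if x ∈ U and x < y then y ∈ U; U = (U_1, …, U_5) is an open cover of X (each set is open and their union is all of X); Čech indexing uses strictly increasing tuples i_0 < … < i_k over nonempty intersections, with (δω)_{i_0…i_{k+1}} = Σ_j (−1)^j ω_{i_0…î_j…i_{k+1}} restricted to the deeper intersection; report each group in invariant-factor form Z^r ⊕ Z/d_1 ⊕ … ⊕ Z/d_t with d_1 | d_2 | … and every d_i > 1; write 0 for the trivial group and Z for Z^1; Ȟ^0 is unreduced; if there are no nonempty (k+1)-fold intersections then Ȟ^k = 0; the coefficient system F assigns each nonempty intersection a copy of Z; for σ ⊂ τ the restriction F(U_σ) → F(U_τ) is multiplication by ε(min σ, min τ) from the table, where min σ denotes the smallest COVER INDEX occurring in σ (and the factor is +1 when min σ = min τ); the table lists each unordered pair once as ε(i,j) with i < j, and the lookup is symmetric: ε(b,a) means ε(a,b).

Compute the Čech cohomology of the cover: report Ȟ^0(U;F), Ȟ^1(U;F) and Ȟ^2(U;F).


Ȟ^0 ≅ 0, Ȟ^1 ≅ Z ⊕ Z/2 and Ȟ^2 ≅ 0

intersection data:
  U12={x7} U13={x6} U14={x2} U15={x5,x9} U23={x10} U45={x3}
C dims 5,6; δ0: rk 5, SNF 1^4·2
Ȟ^0 = (5 − 5) − 0 = 0, so Ȟ^0 ≅ 0
Ȟ^1 = (6 − 0) − 5 = 1 plus torsion [2], so Ȟ^1 ≅ Z ⊕ Z/2
Ȟ^2 = (0 − 0) − 0 = 0, so Ȟ^2 ≅ 0


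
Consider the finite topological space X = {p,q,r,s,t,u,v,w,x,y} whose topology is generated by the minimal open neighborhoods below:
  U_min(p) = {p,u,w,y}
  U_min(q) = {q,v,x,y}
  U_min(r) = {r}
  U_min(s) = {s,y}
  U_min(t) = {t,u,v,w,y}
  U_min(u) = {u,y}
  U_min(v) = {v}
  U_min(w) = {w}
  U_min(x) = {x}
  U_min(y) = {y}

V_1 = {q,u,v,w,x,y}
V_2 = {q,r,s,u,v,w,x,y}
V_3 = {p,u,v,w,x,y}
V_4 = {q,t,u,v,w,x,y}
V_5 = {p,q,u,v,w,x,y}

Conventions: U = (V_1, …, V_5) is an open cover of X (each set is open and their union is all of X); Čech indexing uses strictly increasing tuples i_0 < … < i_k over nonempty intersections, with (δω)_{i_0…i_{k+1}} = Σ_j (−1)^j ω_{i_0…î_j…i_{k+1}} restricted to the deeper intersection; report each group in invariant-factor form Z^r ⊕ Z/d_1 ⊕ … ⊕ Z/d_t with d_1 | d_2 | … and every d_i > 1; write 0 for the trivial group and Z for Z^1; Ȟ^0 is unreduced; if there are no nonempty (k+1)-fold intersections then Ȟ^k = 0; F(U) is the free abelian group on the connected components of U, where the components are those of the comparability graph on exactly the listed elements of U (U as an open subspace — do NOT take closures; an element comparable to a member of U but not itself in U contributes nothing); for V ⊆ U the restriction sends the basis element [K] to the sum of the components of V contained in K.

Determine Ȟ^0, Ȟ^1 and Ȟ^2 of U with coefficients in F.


Ȟ^0 ≅ Z^2; Ȟ^1 ≅ Z; Ȟ^2 ≅ 0

intersection data:
  V12={q,u,v,w,x,y} V13={u,v,w,x,y} V14={q,u,v,w,x,y} V15={q,u,v,w,x,y} V23={u,v,w,x,y} V24={q,u,v,w,x,y} V25={q,u,v,w,x,y} V34={u,v,w,x,y} V35={p,u,v,w,x,y} V45={q,u,v,w,x,y}
  V123={u,v,w,x,y} V124={q,u,v,w,x,y} V125={q,u,v,w,x,y} V134={u,v,w,x,y} V135={u,v,w,x,y} V145={q,u,v,w,x,y} V234={u,v,w,x,y} V235={u,v,w,x,y} V245={q,u,v,w,x,y} V345={u,v,w,x,y}
  V1234={u,v,w,x,y} V1235={u,v,w,x,y} V1245={q,u,v,w,x,y} V1345={u,v,w,x,y} V2345={u,v,w,x,y}
  V12345={u,v,w,x,y}
components per intersection:
  V1: {q,u,v,x,y} {w}
  V2: {q,s,u,v,x,y} {r} {w}
  V3: {p,u,w,y} {v} {x}
  V4: {q,t,u,v,w,x,y}
  V5: {p,q,u,v,w,x,y}
  V12: {q,u,v,x,y} {w}
  V13: {u,y} {v} {w} {x}
  V14: {q,u,v,x,y} {w}
  V15: {q,u,v,x,y} {w}
  V23: {u,y} {v} {w} {x}
  V24: {q,u,v,x,y} {w}
  V25: {q,u,v,x,y} {w}
  V34: {u,y} {v} {w} {x}
  V35: {p,u,w,y} {v} {x}
  V45: {q,u,v,x,y} {w}
  V123: {u,y} {v} {w} {x}
  V124: {q,u,v,x,y} {w}
  V125: {q,u,v,x,y} {w}
  V134: {u,y} {v} {w} {x}
  V135: {u,y} {v} {w} {x}
  V145: {q,u,v,x,y} {w}
  V234: {u,y} {v} {w} {x}
  V235: {u,y} {v} {w} {x}
  V245: {q,u,v,x,y} {w}
  V345: {u,y} {v} {w} {x}
  V1234: {u,y} {v} {w} {x}
  V1235: {u,y} {v} {w} {x}
  V1245: {q,u,v,x,y} {w}
  V1345: {u,y} {v} {w} {x}
  V2345: {u,y} {v} {w} {x}
  V12345: {u,y} {v} {w} {x}
C dims 10,27,32,18; δ0: rk 8, SNF 1^8; δ1: rk 18, SNF 1^18; δ2: rk 14, SNF 1^14
Ȟ^0 = (10 − 8) − 0 = 2, so Ȟ^0 ≅ Z^2
Ȟ^1 = (27 − 18) − 8 = 1, so Ȟ^1 ≅ Z
Ȟ^2 = (32 − 14) − 18 = 0, so Ȟ^2 ≅ 0


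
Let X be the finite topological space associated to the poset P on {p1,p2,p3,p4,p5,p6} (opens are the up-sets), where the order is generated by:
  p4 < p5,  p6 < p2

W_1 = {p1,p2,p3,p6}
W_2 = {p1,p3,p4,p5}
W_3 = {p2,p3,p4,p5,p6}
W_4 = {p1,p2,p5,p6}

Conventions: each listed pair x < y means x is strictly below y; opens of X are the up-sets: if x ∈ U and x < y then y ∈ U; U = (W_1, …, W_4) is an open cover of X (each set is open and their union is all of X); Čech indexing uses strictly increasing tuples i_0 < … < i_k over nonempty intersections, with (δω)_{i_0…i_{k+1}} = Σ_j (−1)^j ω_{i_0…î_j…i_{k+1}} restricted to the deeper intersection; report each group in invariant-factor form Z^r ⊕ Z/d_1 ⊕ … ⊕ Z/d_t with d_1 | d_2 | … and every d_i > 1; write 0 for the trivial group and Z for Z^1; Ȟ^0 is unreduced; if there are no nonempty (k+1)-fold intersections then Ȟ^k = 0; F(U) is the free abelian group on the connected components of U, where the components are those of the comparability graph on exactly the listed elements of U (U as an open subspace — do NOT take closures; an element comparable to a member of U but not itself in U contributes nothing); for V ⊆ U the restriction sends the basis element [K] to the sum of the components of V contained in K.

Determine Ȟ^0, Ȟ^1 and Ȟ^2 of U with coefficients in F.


Ȟ^0(U;F) ≅ Z^4, Ȟ^1(U;F) ≅ 0, Ȟ^2(U;F) ≅ 0

cover nerve:
  W12={p1,p3} W13={p2,p3,p6} W14={p1,p2,p6} W23={p3,p4,p5} W24={p1,p5} W34={p2,p5,p6}
  W123={p3} W124={p1} W134={p2,p6} W234={p5}
components per intersection:
  W1: {p1} {p2,p6} {p3}
  W2: {p1} {p3} {p4,p5}
  W3: {p2,p6} {p3} {p4,p5}
  W4: {p1} {p2,p6} {p5}
  W12: {p1} {p3}
  W13: {p2,p6} {p3}
  W14: {p1} {p2,p6}
  W23: {p3} {p4,p5}
  W24: {p1} {p5}
  W34: {p2,p6} {p5}
  W123: {p3}
  W124: {p1}
  W134: {p2,p6}
  W234: {p5}
C dims 12,12,4; δ0: rk 8, SNF 1^8; δ1: rk 4, SNF 1^4
Ȟ^0: (12−8)−0=4 ⇒ Z^4
Ȟ^1: (12−4)−8=0 ⇒ 0
Ȟ^2: (4−0)−4=0 ⇒ 0


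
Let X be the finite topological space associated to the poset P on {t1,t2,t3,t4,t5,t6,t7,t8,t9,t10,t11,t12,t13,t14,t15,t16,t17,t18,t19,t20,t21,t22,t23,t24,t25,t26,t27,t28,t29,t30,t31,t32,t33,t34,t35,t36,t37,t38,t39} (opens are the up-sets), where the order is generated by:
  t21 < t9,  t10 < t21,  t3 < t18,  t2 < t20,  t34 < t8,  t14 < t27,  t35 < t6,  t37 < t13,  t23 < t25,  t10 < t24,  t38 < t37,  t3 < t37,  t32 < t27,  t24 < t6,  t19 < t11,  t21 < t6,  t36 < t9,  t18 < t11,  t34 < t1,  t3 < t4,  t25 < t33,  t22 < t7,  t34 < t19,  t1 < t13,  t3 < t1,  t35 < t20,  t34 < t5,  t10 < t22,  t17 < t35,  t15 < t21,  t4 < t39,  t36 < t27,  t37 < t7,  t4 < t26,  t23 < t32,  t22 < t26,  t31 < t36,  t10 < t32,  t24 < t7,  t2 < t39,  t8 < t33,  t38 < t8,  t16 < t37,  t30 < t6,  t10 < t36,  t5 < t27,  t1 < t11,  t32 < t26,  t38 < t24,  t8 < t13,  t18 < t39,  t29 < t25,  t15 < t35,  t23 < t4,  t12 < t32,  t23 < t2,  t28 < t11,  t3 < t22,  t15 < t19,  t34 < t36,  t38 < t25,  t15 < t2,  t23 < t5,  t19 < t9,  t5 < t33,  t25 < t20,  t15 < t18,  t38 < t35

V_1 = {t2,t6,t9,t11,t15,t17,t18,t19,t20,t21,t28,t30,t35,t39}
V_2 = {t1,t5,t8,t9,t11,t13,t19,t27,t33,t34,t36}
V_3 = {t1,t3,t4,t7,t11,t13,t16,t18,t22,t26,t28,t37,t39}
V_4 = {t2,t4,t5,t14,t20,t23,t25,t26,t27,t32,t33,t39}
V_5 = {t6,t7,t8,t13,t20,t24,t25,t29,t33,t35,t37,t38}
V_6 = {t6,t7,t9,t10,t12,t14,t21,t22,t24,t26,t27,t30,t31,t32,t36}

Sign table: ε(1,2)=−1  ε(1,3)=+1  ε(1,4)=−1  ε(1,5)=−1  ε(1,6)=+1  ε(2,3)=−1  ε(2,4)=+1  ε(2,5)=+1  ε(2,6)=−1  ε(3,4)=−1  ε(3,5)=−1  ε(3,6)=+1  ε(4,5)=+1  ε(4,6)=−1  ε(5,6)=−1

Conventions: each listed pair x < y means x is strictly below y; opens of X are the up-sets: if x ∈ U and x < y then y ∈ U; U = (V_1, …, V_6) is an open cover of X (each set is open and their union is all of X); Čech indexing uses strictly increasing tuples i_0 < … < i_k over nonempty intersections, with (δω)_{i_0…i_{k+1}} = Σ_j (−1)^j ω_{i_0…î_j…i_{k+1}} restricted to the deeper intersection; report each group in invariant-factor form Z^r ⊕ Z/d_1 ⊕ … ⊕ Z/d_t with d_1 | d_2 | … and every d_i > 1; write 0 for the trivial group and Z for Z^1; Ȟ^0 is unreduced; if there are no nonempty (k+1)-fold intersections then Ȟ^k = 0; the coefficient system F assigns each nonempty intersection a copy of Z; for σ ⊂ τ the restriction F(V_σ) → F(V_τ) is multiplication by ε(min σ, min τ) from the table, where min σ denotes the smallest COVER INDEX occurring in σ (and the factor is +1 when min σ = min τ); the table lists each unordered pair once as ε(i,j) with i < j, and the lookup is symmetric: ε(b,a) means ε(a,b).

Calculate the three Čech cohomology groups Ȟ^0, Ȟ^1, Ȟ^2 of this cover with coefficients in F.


Ȟ^0 ≅ Z; Ȟ^1 ≅ 0; Ȟ^2 ≅ Z/2

nonempty intersections:
  V12={t9,t11,t19} V13={t11,t18,t28,t39} V14={t2,t20,t39} V15={t6,t20,t35} V16={t6,t9,t21,t30} V23={t1,t11,t13} V24={t5,t27,t33} V25={t8,t13,t33} V26={t9,t27,t36} V34={t4,t26,t39} V35={t7,t13,t37} V36={t7,t22,t26} V45={t20,t25,t33} V46={t14,t26,t27,t32} V56={t6,t7,t24}
  V123={t11} V126={t9} V134={t39} V145={t20} V156={t6} V235={t13} V245={t33} V246={t27} V346={t26} V356={t7}
C dims 6,15,10; δ0: rk 5, SNF 1^5; δ1: rk 10, SNF 1^9·2
Ȟ^0: (6−5)−0=1 ⇒ Z
Ȟ^1: (15−10)−5=0 ⇒ 0
Ȟ^2: (10−0)−10=0 plus torsion [2] ⇒ Z/2


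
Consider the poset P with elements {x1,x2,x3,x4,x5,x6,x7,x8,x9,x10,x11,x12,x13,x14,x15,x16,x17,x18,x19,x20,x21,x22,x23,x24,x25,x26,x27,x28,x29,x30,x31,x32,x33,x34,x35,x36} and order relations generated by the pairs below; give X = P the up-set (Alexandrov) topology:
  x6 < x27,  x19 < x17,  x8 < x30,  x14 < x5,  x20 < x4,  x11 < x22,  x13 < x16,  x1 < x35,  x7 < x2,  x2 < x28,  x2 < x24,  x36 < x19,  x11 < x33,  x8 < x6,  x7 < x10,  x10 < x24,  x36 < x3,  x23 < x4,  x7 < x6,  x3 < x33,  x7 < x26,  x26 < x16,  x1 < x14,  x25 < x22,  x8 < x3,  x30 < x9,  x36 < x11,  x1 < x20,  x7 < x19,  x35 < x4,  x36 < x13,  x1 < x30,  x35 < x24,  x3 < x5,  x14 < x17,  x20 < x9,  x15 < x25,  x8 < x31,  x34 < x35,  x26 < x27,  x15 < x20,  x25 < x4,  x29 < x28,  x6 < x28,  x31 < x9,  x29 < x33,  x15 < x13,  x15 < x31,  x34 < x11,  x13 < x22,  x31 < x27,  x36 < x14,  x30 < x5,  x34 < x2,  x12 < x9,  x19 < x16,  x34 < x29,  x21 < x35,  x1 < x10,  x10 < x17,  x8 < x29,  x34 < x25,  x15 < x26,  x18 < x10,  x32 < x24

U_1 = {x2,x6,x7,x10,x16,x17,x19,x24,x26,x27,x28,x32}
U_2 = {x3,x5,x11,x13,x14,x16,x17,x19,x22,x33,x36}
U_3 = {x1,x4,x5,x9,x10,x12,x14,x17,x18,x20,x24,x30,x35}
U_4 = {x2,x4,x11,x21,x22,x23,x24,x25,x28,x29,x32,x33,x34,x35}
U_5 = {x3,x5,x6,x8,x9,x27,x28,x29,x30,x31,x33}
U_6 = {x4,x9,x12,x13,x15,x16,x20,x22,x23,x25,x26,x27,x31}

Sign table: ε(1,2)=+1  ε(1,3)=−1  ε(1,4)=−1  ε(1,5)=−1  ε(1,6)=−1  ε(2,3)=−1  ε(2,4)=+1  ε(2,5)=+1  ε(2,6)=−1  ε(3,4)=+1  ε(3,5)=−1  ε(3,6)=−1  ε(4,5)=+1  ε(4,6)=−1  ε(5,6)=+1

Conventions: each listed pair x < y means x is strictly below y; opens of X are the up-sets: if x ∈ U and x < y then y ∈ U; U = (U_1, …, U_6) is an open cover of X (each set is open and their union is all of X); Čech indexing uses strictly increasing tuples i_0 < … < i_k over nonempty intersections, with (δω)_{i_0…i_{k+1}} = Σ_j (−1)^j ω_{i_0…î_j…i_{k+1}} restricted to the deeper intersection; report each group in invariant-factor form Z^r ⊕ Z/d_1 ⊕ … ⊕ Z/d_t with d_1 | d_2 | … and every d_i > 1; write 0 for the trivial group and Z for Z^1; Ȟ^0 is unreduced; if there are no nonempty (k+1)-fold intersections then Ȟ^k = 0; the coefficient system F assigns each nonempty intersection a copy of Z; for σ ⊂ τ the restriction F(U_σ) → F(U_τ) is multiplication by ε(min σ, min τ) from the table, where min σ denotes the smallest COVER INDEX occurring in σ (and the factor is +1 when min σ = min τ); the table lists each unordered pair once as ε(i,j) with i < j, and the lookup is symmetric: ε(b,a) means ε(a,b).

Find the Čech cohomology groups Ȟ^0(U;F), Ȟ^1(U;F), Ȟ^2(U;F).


nerve simplices:
  U12={x16,x17,x19} U13={x10,x17,x24} U14={x2,x24,x28,x32} U15={x6,x27,x28} U16={x16,x26,x27} U23={x5,x14,x17} U24={x11,x22,x33} U25={x3,x5,x33} U26={x13,x16,x22} U34={x4,x24,x35} U35={x5,x9,x30} U36={x4,x9,x12,x20} U45={x28,x29,x33} U46={x4,x22,x23,x25} U56={x9,x27,x31}
  U123={x17} U126={x16} U134={x24} U145={x28} U156={x27} U235={x5} U245={x33} U246={x22} U346={x4} U356={x9}
C dims 6,15,10; δ0: rk 6, SNF 1^5·2; δ1: rk 9, SNF 1^9
degree 0: 6−6−0 = 0 → Ȟ^0 ≅ 0
degree 1: 15−9−6 = 0 plus torsion [2] → Ȟ^1 ≅ Z/2
degree 2: 10−0−9 = 1 → Ȟ^2 ≅ Z

Ȟ^0(U;F) ≅ 0; Ȟ^1(U;F) ≅ Z/2; Ȟ^2(U;F) ≅ Z


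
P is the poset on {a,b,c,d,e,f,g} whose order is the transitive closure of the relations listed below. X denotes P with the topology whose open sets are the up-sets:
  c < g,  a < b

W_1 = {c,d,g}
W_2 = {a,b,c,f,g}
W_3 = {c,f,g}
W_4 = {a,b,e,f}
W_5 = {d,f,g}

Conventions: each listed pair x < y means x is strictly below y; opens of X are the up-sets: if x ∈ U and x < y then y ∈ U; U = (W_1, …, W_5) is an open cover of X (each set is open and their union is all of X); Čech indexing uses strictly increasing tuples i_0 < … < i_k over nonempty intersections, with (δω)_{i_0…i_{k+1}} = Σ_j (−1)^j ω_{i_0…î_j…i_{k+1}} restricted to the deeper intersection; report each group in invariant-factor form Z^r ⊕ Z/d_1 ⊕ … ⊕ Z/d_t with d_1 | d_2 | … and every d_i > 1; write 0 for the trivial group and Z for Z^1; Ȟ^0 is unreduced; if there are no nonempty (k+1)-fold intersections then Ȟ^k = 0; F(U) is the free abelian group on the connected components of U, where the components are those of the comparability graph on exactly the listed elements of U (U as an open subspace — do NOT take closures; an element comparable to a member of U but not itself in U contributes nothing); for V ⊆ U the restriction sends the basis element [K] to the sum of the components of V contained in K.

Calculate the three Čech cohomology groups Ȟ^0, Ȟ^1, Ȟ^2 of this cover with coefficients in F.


Ȟ^0 ≅ Z^5,  Ȟ^1 ≅ 0,  Ȟ^2 ≅ 0

nonempty intersections:
  W12={c,g} W13={c,g} W15={d,g} W23={c,f,g} W24={a,b,f} W25={f,g} W34={f} W35={f,g} W45={f}
  W123={c,g} W125={g} W135={g} W234={f} W235={f,g} W245={f} W345={f}
  W1235={g} W2345={f}
components per intersection:
  W1: {c,g} {d}
  W2: {a,b} {c,g} {f}
  W3: {c,g} {f}
  W4: {a,b} {e} {f}
  W5: {d} {f} {g}
  W12: {c,g}
  W13: {c,g}
  W15: {d} {g}
  W23: {c,g} {f}
  W24: {a,b} {f}
  W25: {f} {g}
  W34: {f}
  W35: {f} {g}
  W45: {f}
  W123: {c,g}
  W125: {g}
  W135: {g}
  W234: {f}
  W235: {f} {g}
  W245: {f}
  W345: {f}
  W1235: {g}
  W2345: {f}
C dims 13,14,8,2; δ0: rk 8, SNF 1^8; δ1: rk 6, SNF 1^6; δ2: rk 2, SNF 1^2
Ȟ^0: (13−8)−0=5 ⇒ Z^5
Ȟ^1: (14−6)−8=0 ⇒ 0
Ȟ^2: (8−2)−6=0 ⇒ 0
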